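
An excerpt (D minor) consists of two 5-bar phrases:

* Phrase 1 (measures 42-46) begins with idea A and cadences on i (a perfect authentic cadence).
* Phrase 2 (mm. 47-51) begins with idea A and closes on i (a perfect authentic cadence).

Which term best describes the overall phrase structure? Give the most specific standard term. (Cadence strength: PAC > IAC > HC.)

Both phrases have the same opening (A) and the same cadence (perfect authentic cadence): the second is a restatement, not a consequent, so this is a repeated phrase rather than a period.

repeated phrase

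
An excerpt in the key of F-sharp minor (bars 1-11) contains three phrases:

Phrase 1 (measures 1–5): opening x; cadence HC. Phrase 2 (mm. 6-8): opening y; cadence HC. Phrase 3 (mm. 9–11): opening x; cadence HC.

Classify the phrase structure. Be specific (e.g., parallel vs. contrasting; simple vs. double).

The final phrase closes with a half cadence, which is not stronger than the preceding half cadence; the 3 phrases lack an overall antecedent–consequent design and so form a phrase group.

phrase group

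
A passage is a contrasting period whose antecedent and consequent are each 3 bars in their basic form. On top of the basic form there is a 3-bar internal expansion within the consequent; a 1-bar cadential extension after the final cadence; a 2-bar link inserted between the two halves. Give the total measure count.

Basic contrasting period: 3 + 3 = 6 bars.
6 (basic form) + 3 (internal expansion) + 1 (cadential extension) + 2 (link) = 12.

12 measures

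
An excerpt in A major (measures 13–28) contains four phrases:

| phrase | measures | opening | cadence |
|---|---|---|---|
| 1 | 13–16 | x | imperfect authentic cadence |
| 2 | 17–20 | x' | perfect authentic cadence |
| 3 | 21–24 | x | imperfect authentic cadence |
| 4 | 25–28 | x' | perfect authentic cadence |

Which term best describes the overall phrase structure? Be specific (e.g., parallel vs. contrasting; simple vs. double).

The cadence pattern IAC–PAC–IAC–PAC is weak–strong twice, and phrases 3–4 restate phrases 1–2: a period heard twice, not a double period (which would end weakly at phrase 2).

repeated period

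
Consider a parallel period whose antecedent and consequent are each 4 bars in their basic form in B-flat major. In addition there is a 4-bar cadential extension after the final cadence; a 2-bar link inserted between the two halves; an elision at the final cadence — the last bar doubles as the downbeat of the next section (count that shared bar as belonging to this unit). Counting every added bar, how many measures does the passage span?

14 measures

Basic parallel period: 4 + 4 = 8 bars.
8 (basic form) + 4 (cadential extension) + 2 (link) = 14.
The elision shares a bar with the next section but does not change this unit's count.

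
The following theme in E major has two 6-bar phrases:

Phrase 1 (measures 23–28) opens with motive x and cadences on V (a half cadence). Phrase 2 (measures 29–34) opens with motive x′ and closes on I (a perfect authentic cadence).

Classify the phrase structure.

parallel period

Phrase 1 ends with a half cadence (weaker) and phrase 2 with a perfect authentic cadence (stronger): antecedent + consequent = a period.
The two phrases open with the same material (x / x′), so the period is parallel.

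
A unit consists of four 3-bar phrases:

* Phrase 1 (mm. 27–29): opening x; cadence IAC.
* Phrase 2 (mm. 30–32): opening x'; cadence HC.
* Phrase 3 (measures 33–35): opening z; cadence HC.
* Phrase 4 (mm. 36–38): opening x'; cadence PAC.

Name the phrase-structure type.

contrasting double period

Four phrases in two halves: the first half (mm. 27-32) ends with a half cadence, the second (mm. 33–38) with a perfect authentic cadence — a large antecedent–consequent pair, i.e. a double period.
Phrase 3 begins with different material from phrase 1, making it contrasting.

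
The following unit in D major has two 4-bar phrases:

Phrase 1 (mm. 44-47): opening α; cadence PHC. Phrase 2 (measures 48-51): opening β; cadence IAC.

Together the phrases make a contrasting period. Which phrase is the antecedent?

phrase 1

The phrase ending with the weaker cadence (Phrygian half cadence) is the antecedent; the one ending more conclusively (imperfect authentic cadence) is the consequent. The antecedent is phrase 1.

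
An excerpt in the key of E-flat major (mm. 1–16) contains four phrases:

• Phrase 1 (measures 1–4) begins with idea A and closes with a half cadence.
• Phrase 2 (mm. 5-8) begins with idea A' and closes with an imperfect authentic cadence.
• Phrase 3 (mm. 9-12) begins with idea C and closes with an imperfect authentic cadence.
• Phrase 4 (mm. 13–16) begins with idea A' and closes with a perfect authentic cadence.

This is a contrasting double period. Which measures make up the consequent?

In a double period the first pair of phrases (ending imperfect authentic cadence) is the large antecedent and the second pair (ending perfect authentic cadence) is the large consequent; the consequent is measures 9–16.

measures 9–16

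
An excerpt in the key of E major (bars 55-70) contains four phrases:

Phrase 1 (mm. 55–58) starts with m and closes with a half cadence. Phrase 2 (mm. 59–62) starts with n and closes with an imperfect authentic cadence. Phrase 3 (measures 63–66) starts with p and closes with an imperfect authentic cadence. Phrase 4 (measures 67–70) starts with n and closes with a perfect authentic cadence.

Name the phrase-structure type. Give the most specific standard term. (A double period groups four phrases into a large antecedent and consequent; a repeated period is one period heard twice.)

Four phrases in two halves: the first half (measures 55-62) ends with an imperfect authentic cadence, the second (bars 63–70) with a perfect authentic cadence — a large antecedent–consequent pair, i.e. a double period.
Phrase 3 begins with different material from phrase 1, making it contrasting.

contrasting double period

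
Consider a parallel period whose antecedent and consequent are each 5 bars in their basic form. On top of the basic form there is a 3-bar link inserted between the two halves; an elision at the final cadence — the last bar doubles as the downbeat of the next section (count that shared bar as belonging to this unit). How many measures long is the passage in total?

13 measures

Basic parallel period: 5 + 5 = 10 bars.
10 (basic form) + 3 (link) = 13.
The elision shares a bar with the next section but does not change this unit's count.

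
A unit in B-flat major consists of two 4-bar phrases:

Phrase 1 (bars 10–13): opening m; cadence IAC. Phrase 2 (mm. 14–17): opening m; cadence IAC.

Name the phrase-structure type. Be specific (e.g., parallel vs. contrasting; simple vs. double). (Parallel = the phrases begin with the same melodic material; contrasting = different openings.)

repeated phrase

Both phrases have the same opening (m) and the same cadence (imperfect authentic cadence): the second is a restatement, not a consequent, so this is a repeated phrase rather than a period.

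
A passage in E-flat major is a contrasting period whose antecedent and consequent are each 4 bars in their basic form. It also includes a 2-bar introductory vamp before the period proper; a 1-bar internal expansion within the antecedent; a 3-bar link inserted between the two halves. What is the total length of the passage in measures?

Basic contrasting period: 4 + 4 = 8 bars.
8 (basic form) + 2 (introduction) + 1 (internal expansion) + 3 (link) = 14.

14 measures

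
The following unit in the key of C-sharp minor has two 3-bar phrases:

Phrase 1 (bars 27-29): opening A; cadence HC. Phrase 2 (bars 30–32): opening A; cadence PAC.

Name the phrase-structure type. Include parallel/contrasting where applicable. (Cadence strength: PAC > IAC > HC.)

Phrase 1 ends with a half cadence (weaker) and phrase 2 with a perfect authentic cadence (stronger): antecedent + consequent = a period.
The two phrases open with the same material (A / A), so the period is parallel.

parallel period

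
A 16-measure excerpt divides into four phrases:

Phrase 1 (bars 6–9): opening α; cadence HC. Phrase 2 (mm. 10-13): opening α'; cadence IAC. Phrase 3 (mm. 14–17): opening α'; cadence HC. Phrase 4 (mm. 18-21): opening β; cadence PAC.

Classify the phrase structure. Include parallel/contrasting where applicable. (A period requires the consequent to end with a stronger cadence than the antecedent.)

Four phrases in two halves: the first half (mm. 6-13) ends with an imperfect authentic cadence, the second (measures 14-21) with a perfect authentic cadence — a large antecedent–consequent pair, i.e. a double period.
Phrase 3 begins with the same material as phrase 1, making it parallel.

parallel double period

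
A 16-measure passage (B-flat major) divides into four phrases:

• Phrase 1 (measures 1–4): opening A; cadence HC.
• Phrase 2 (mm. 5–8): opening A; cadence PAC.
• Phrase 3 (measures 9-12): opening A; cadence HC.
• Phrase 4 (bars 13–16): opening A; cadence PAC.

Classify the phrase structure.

The cadence pattern HC–PAC–HC–PAC is weak–strong twice, and phrases 3–4 restate phrases 1–2: a period heard twice, not a double period (which would end weakly at phrase 2).

repeated period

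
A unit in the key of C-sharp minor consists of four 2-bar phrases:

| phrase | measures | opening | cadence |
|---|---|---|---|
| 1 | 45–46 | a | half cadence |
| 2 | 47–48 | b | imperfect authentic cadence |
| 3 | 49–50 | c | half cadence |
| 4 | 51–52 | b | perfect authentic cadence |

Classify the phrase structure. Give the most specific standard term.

Four phrases in two halves: the first half (measures 45–48) ends with an imperfect authentic cadence, the second (mm. 49-52) with a perfect authentic cadence — a large antecedent–consequent pair, i.e. a double period.
Phrase 3 begins with different material from phrase 1, making it contrasting.

contrasting double period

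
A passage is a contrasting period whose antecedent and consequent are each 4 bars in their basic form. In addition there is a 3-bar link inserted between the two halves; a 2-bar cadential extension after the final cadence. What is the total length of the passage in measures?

13 measures

Basic contrasting period: 4 + 4 = 8 bars.
8 (basic form) + 3 (link) + 2 (cadential extension) = 13.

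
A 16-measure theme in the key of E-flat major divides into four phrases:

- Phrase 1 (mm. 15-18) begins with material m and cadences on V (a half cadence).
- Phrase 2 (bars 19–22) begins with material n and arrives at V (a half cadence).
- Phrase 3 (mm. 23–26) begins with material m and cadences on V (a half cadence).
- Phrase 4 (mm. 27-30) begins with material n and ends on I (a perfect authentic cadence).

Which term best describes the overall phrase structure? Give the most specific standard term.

Four phrases in two halves: the first half (measures 15–22) ends with a half cadence, the second (bars 23-30) with a perfect authentic cadence — a large antecedent–consequent pair, i.e. a double period.
Phrase 3 begins with the same material as phrase 1, making it parallel.

parallel double period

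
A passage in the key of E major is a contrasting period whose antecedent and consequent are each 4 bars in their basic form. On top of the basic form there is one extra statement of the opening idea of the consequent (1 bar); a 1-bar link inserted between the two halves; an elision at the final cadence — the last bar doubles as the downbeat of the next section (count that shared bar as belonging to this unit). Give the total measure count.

Basic contrasting period: 4 + 4 = 8 bars.
8 (basic form) + 1 (extra statement) + 1 (link) = 10.
The elision shares a bar with the next section but does not change this unit's count.

10 measures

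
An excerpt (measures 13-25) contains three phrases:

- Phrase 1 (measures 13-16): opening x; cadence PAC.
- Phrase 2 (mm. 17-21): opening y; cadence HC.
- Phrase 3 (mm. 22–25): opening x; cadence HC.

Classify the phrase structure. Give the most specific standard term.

phrase group

The final phrase closes with a half cadence, which is not stronger than the preceding half cadence; the 3 phrases lack an overall antecedent–consequent design and so form a phrase group.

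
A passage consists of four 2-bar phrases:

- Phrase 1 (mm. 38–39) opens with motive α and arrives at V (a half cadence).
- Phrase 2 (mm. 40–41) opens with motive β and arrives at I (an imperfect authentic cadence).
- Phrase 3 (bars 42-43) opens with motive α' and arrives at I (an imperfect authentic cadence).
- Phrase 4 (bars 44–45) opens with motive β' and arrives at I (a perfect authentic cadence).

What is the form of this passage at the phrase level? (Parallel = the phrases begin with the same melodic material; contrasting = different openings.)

parallel double period

Four phrases in two halves: the first half (bars 38-41) ends with an imperfect authentic cadence, the second (mm. 42–45) with a perfect authentic cadence — a large antecedent–consequent pair, i.e. a double period.
Phrase 3 begins with the same material as phrase 1, making it parallel.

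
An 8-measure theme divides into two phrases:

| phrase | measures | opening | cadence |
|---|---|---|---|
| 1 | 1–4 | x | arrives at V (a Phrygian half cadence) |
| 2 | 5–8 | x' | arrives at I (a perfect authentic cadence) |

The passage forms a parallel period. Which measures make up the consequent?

measures 5–8

The phrase ending with the weaker cadence (Phrygian half cadence) is the antecedent; the one ending more conclusively (perfect authentic cadence) is the consequent. The consequent is measures 5–8.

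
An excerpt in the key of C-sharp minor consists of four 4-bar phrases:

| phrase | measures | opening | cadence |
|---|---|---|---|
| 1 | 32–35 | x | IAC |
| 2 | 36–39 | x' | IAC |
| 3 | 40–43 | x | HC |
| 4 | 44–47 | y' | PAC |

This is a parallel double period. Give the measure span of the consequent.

measures 40–47

In a double period the first pair of phrases (ending imperfect authentic cadence) is the large antecedent and the second pair (ending perfect authentic cadence) is the large consequent; the consequent is measures 40–47.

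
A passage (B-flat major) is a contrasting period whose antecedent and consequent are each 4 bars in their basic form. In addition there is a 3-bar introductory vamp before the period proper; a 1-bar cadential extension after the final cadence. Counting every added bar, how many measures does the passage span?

12 measures

Basic contrasting period: 4 + 4 = 8 bars.
8 (basic form) + 3 (introduction) + 1 (cadential extension) = 12.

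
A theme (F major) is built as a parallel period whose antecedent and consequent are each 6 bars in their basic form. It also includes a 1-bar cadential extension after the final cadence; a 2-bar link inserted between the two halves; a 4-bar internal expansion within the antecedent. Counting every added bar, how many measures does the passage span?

Basic parallel period: 6 + 6 = 12 bars.
12 (basic form) + 1 (cadential extension) + 2 (link) + 4 (internal expansion) = 19.

19 measures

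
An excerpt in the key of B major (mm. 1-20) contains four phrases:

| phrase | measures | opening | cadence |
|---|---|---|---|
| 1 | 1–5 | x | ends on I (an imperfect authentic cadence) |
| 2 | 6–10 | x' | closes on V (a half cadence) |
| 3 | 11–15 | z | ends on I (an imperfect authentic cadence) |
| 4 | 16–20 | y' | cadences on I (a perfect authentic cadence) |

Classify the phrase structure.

Four phrases in two halves: the first half (mm. 1–10) ends with a half cadence, the second (bars 11–20) with a perfect authentic cadence — a large antecedent–consequent pair, i.e. a double period.
Phrase 3 begins with different material from phrase 1, making it contrasting.

contrasting double period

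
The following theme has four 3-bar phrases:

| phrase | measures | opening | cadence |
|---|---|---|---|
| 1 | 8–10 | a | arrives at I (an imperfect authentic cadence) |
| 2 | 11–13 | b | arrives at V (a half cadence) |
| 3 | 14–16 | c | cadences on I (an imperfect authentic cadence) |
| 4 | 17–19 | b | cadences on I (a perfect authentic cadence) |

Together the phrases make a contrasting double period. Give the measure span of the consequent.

measures 14–19

In a double period the first pair of phrases (ending half cadence) is the large antecedent and the second pair (ending perfect authentic cadence) is the large consequent; the consequent is measures 14–19.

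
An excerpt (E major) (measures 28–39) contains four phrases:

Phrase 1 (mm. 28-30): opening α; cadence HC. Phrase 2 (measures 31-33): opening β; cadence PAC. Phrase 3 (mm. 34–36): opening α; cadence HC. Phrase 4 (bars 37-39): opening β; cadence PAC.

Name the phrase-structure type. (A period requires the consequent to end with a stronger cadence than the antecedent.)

repeated period

The cadence pattern HC–PAC–HC–PAC is weak–strong twice, and phrases 3–4 restate phrases 1–2: a period heard twice, not a double period (which would end weakly at phrase 2).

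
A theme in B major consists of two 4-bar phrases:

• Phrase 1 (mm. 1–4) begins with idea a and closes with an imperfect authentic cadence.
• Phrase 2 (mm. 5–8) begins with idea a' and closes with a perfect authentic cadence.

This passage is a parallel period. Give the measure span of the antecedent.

The antecedent is the phrase ending with the weaker cadence (imperfect authentic cadence, phrase 1) and the consequent the one ending more conclusively (perfect authentic cadence, phrase 2); the antecedent is mm. 1-4.

measures 1–4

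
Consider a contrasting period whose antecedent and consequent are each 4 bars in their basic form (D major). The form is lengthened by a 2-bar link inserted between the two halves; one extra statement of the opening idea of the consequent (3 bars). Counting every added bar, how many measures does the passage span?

13 measures

Basic contrasting period: 4 + 4 = 8 bars.
8 (basic form) + 2 (link) + 3 (extra statement) = 13.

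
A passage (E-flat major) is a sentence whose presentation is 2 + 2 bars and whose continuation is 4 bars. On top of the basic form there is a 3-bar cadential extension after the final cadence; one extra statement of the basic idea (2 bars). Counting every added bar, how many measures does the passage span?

13 measures

Basic sentence: 2 + 2 + 4 = 8 bars.
8 (basic form) + 3 (cadential extension) + 2 (extra statement) = 13.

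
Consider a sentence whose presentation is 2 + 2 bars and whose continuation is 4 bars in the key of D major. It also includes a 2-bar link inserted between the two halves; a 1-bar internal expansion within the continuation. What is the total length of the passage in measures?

11 measures

Basic sentence: 2 + 2 + 4 = 8 bars.
8 (basic form) + 2 (link) + 1 (internal expansion) = 11.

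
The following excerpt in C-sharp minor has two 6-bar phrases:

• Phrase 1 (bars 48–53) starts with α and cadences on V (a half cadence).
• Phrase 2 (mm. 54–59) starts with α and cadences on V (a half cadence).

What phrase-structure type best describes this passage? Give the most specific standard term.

Both phrases have the same opening (α) and the same cadence (half cadence): the second is a restatement, not a consequent, so this is a repeated phrase rather than a period.

repeated phrase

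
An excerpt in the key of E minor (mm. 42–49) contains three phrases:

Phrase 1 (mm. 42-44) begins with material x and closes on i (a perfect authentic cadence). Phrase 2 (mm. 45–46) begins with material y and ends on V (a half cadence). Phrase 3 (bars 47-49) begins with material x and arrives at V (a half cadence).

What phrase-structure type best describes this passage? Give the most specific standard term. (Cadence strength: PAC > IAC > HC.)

The final phrase closes with a half cadence, which is not stronger than the preceding half cadence; the 3 phrases lack an overall antecedent–consequent design and so form a phrase group.

phrase group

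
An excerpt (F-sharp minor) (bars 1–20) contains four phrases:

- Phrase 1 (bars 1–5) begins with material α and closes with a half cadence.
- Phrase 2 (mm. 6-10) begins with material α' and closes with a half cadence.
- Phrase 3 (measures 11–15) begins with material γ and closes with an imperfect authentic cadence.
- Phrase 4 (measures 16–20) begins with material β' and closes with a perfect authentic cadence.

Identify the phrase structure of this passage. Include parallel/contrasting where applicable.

contrasting double period

Four phrases in two halves: the first half (mm. 1-10) ends with a half cadence, the second (bars 11-20) with a perfect authentic cadence — a large antecedent–consequent pair, i.e. a double period.
Phrase 3 begins with different material from phrase 1, making it contrasting.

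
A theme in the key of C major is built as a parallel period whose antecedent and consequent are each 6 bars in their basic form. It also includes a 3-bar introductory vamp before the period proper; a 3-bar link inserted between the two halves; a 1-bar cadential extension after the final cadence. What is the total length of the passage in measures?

Basic parallel period: 6 + 6 = 12 bars.
12 (basic form) + 3 (introduction) + 3 (link) + 1 (cadential extension) = 19.

19 measures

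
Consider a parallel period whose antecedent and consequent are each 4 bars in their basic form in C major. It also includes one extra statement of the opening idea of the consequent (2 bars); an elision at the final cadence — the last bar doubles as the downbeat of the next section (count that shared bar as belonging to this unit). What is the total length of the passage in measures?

Basic parallel period: 4 + 4 = 8 bars.
8 (basic form) + 2 (extra statement) = 10.
The elision shares a bar with the next section but does not change this unit's count.

10 measures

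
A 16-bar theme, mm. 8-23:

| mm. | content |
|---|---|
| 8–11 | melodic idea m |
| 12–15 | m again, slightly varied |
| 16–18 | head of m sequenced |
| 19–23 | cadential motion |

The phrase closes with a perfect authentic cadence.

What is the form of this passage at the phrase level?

Basic idea (mm. 8-11) + its repetition (measures 12-15) form the presentation; fragmentation and cadence (bars 16–23) form the continuation — the 16-bar whole is a sentence.

sentence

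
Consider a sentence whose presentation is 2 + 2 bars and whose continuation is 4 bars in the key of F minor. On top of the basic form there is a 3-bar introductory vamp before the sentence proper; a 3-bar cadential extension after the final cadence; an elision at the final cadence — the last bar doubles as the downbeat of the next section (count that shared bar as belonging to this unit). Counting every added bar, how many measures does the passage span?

Basic sentence: 2 + 2 + 4 = 8 bars.
8 (basic form) + 3 (introduction) + 3 (cadential extension) = 14.
The elision shares a bar with the next section but does not change this unit's count.

14 measures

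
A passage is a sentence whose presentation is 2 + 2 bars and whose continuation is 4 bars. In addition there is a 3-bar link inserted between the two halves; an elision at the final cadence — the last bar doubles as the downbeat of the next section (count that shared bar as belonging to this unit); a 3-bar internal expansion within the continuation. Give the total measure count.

14 measures

Basic sentence: 2 + 2 + 4 = 8 bars.
8 (basic form) + 3 (link) + 3 (internal expansion) = 14.
The elision shares a bar with the next section but does not change this unit's count.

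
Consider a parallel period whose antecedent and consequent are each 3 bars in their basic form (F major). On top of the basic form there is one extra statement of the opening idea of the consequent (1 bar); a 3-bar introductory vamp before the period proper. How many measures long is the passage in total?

10 measures

Basic parallel period: 3 + 3 = 6 bars.
6 (basic form) + 1 (extra statement) + 3 (introduction) = 10.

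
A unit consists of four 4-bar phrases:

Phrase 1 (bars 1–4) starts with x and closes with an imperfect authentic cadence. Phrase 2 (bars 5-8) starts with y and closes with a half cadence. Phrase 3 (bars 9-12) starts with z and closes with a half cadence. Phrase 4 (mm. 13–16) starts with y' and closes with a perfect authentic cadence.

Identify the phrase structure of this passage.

Four phrases in two halves: the first half (mm. 1–8) ends with a half cadence, the second (mm. 9-16) with a perfect authentic cadence — a large antecedent–consequent pair, i.e. a double period.
Phrase 3 begins with different material from phrase 1, making it contrasting.

contrasting double period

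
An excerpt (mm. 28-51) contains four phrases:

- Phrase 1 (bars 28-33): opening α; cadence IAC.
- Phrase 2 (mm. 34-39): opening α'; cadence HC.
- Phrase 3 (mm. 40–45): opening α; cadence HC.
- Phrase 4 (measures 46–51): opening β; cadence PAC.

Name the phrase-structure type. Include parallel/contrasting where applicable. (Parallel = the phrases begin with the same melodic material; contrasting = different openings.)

Four phrases in two halves: the first half (measures 28–39) ends with a half cadence, the second (bars 40–51) with a perfect authentic cadence — a large antecedent–consequent pair, i.e. a double period.
Phrase 3 begins with the same material as phrase 1, making it parallel.

parallel double period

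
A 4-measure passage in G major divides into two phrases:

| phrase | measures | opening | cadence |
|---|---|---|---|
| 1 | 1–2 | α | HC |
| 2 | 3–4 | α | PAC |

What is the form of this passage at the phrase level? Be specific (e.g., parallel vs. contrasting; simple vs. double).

parallel period

Phrase 1 ends with a half cadence (weaker) and phrase 2 with a perfect authentic cadence (stronger): antecedent + consequent = a period.
The two phrases open with the same material (α / α), so the period is parallel.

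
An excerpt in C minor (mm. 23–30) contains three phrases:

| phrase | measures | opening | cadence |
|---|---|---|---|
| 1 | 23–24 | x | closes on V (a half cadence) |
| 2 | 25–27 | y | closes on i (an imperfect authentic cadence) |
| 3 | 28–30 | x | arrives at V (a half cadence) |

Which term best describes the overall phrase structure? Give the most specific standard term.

phrase group

The final phrase closes with a half cadence, which is not stronger than the preceding imperfect authentic cadence; the 3 phrases lack an overall antecedent–consequent design and so form a phrase group.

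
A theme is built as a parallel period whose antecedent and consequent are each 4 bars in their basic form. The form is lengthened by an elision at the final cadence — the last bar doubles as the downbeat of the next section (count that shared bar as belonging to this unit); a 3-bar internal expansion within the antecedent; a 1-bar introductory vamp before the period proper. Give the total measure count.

Basic parallel period: 4 + 4 = 8 bars.
8 (basic form) + 3 (internal expansion) + 1 (introduction) = 12.
The elision shares a bar with the next section but does not change this unit's count.

12 measures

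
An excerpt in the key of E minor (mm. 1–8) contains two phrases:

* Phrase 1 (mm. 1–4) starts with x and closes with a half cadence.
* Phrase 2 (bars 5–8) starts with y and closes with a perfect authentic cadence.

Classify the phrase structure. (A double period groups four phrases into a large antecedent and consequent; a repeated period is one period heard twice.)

Phrase 1 ends with a half cadence (weaker) and phrase 2 with a perfect authentic cadence (stronger): antecedent + consequent = a period.
The two phrases open with different material (x / y), so the period is contrasting.

contrasting period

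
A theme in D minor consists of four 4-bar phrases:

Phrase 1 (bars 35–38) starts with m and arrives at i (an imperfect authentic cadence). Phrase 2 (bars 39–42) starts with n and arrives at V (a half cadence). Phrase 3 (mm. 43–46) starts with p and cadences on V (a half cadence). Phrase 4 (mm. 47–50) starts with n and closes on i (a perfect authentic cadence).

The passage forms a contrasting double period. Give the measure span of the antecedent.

measures 35–42

In a double period the first pair of phrases (ending half cadence) is the large antecedent and the second pair (ending perfect authentic cadence) is the large consequent; the antecedent is measures 35–42.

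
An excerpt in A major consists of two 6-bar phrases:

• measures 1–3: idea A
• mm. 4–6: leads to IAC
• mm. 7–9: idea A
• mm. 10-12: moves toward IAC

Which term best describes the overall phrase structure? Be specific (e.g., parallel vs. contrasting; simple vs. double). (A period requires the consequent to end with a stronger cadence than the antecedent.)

repeated phrase

Both phrases have the same opening (A) and the same cadence (imperfect authentic cadence): the second is a restatement, not a consequent, so this is a repeated phrase rather than a period.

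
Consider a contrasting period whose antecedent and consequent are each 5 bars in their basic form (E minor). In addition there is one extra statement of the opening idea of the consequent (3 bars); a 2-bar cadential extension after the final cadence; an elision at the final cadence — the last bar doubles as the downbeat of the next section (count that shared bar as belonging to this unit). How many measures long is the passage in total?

Basic contrasting period: 5 + 5 = 10 bars.
10 (basic form) + 3 (extra statement) + 2 (cadential extension) = 15.
The elision shares a bar with the next section but does not change this unit's count.

15 measures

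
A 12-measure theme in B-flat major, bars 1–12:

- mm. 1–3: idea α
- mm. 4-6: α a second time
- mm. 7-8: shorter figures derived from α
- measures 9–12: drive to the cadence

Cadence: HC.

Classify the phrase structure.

sentence

Basic idea (mm. 1–3) + its repetition (bars 4–6) form the presentation; fragmentation and cadence (mm. 7-12) form the continuation — the 12-bar whole is a sentence.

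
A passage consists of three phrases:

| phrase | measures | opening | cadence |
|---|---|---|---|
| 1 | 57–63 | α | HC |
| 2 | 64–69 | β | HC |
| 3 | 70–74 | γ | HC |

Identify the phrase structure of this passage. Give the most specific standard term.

The final phrase closes with a half cadence, which is not stronger than the preceding half cadence; the 3 phrases lack an overall antecedent–consequent design and so form a phrase group.

phrase group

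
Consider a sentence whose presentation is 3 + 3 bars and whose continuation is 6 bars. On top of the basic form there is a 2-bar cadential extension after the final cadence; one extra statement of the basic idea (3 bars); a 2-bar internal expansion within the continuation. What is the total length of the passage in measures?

Basic sentence: 3 + 3 + 6 = 12 bars.
12 (basic form) + 2 (cadential extension) + 3 (extra statement) + 2 (internal expansion) = 19.

19 measures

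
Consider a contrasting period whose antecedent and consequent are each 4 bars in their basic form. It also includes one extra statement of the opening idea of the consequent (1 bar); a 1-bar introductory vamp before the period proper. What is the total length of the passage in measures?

10 measures

Basic contrasting period: 4 + 4 = 8 bars.
8 (basic form) + 1 (extra statement) + 1 (introduction) = 10.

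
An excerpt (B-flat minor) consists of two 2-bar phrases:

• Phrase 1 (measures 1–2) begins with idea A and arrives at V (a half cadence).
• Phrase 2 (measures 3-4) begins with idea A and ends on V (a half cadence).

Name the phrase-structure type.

Both phrases have the same opening (A) and the same cadence (half cadence): the second is a restatement, not a consequent, so this is a repeated phrase rather than a period.

repeated phrase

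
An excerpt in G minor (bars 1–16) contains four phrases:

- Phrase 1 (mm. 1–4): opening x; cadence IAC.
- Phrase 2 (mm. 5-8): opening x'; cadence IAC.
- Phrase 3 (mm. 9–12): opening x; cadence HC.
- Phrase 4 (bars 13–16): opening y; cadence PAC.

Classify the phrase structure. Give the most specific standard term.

parallel double period

Four phrases in two halves: the first half (measures 1-8) ends with an imperfect authentic cadence, the second (mm. 9–16) with a perfect authentic cadence — a large antecedent–consequent pair, i.e. a double period.
Phrase 3 begins with the same material as phrase 1, making it parallel.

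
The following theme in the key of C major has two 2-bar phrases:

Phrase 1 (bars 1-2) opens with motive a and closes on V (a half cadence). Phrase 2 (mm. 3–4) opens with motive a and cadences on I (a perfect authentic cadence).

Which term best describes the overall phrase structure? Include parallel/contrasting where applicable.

Phrase 1 ends with a half cadence (weaker) and phrase 2 with a perfect authentic cadence (stronger): antecedent + consequent = a period.
The two phrases open with the same material (a / a), so the period is parallel.

parallel period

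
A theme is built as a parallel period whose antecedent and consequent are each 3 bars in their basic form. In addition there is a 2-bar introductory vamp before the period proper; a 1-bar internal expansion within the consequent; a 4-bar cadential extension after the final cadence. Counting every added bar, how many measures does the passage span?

13 measures

Basic parallel period: 3 + 3 = 6 bars.
6 (basic form) + 2 (introduction) + 1 (internal expansion) + 4 (cadential extension) = 13.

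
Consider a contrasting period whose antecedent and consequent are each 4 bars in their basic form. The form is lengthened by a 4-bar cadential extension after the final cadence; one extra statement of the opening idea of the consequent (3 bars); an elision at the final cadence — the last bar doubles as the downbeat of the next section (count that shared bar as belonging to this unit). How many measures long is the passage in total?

Basic contrasting period: 4 + 4 = 8 bars.
8 (basic form) + 4 (cadential extension) + 3 (extra statement) = 15.
The elision shares a bar with the next section but does not change this unit's count.

15 measures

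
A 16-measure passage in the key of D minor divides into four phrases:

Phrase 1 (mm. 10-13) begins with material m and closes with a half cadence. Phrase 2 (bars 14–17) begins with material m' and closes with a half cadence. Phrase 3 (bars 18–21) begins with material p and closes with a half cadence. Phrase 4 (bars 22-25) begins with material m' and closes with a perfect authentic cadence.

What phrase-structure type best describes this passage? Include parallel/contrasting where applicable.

Four phrases in two halves: the first half (mm. 10–17) ends with a half cadence, the second (mm. 18-25) with a perfect authentic cadence — a large antecedent–consequent pair, i.e. a double period.
Phrase 3 begins with different material from phrase 1, making it contrasting.

contrasting double period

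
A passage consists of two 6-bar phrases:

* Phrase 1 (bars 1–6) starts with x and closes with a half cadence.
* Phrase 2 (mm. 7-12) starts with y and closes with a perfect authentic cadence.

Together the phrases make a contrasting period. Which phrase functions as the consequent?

The phrase ending with the weaker cadence (half cadence) is the antecedent; the one ending more conclusively (perfect authentic cadence) is the consequent. The consequent is phrase 2.

phrase 2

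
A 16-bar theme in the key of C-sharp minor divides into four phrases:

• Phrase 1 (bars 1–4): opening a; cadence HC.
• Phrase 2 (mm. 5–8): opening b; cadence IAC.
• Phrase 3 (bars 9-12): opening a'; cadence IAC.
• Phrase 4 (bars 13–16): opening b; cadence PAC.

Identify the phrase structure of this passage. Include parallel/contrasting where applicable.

parallel double period

Four phrases in two halves: the first half (measures 1–8) ends with an imperfect authentic cadence, the second (mm. 9–16) with a perfect authentic cadence — a large antecedent–consequent pair, i.e. a double period.
Phrase 3 begins with the same material as phrase 1, making it parallel.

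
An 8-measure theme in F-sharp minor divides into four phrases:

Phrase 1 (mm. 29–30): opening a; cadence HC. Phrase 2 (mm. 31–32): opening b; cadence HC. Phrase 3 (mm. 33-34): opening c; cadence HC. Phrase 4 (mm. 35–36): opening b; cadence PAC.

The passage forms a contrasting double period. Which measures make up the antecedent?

measures 29–32

In a double period the four phrases pair into a large antecedent (phrases 1–2, ending half cadence) and a large consequent (phrases 3–4, ending perfect authentic cadence). The antecedent spans bars 29–32.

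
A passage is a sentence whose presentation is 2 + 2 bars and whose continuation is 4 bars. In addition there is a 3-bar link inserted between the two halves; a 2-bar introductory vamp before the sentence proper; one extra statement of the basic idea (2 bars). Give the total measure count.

Basic sentence: 2 + 2 + 4 = 8 bars.
8 (basic form) + 3 (link) + 2 (introduction) + 2 (extra statement) = 15.

15 measures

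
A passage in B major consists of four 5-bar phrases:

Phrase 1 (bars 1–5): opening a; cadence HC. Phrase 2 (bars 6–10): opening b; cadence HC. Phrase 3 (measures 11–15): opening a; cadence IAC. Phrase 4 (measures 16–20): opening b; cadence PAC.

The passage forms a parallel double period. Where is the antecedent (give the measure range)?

In a double period the four phrases pair into a large antecedent (phrases 1–2, ending half cadence) and a large consequent (phrases 3–4, ending perfect authentic cadence). The antecedent spans measures 1–10.

measures 1–10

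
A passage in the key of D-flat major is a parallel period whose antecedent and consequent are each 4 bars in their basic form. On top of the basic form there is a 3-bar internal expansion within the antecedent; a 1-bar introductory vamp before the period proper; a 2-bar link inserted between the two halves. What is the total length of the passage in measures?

Basic parallel period: 4 + 4 = 8 bars.
8 (basic form) + 3 (internal expansion) + 1 (introduction) + 2 (link) = 14.

14 measures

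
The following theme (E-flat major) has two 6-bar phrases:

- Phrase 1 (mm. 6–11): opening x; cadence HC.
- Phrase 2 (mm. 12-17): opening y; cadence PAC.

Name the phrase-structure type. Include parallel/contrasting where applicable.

contrasting period

Phrase 1 ends with a half cadence (weaker) and phrase 2 with a perfect authentic cadence (stronger): antecedent + consequent = a period.
The two phrases open with different material (x / y), so the period is contrasting.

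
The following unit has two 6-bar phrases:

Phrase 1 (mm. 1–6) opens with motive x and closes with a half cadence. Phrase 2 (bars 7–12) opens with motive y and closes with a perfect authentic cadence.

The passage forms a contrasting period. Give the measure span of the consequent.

measures 7–12

The phrase ending with the weaker cadence (half cadence) is the antecedent; the one ending more conclusively (perfect authentic cadence) is the consequent. The consequent is measures 7–12.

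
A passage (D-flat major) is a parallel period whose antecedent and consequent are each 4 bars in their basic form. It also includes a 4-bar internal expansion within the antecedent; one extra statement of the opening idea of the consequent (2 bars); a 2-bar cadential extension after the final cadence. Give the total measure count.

16 measures

Basic parallel period: 4 + 4 = 8 bars.
8 (basic form) + 4 (internal expansion) + 2 (extra statement) + 2 (cadential extension) = 16.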